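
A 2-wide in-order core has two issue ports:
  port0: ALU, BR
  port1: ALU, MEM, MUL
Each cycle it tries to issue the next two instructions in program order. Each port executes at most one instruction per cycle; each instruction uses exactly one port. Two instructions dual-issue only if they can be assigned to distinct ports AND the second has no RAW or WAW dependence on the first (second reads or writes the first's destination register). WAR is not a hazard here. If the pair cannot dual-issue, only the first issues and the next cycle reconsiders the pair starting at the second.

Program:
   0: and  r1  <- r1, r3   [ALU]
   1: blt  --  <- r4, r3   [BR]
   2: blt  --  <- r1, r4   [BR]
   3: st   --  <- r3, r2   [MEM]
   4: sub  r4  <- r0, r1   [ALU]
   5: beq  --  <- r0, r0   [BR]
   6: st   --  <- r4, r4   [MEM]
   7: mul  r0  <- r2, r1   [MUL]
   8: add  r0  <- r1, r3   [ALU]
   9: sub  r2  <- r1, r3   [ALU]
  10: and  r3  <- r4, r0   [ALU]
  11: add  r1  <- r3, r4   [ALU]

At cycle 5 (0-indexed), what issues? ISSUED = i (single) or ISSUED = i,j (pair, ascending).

ISSUED = 8,9

[0] i0&i1  and.ALU blt.BR  -- 2-wide
[1] i2&i3  blt.BR st.MEM  -- 2-wide
[2] i4&i5  sub.ALU beq.BR  -- 2-wide
[3] i6  st.MEM  -- no-port MEM/MUL
[4] i7  mul.MUL  -- WAW r0
[5] i8&i9  add.ALU sub.ALU  -- 2-wide
[6] i10  and.ALU  -- RAW r3
[7] i11  add.ALU  -- tail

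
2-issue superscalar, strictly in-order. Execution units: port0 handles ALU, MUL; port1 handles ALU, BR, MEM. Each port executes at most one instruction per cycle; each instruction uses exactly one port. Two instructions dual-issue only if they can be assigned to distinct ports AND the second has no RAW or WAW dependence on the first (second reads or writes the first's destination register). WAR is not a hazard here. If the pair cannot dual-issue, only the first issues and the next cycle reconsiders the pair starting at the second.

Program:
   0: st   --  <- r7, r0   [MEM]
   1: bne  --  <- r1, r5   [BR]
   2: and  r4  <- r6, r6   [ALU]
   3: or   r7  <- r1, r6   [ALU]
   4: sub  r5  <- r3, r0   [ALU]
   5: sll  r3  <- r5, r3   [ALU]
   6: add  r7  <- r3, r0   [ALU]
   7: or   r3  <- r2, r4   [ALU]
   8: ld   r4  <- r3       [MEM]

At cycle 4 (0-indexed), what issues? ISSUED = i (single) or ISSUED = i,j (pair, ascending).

  cy0 -> i0 (st) no-port MEM/BR
  cy1 -> i1/i2 (bne and) 2-wide
  cy2 -> i3/i4 (or sub) 2-wide
  cy3 -> i5 (sll) RAW r3
  cy4 -> i6/i7 (add or) 2-wide
  cy5 -> i8 (ld) tail

ISSUED = 6,7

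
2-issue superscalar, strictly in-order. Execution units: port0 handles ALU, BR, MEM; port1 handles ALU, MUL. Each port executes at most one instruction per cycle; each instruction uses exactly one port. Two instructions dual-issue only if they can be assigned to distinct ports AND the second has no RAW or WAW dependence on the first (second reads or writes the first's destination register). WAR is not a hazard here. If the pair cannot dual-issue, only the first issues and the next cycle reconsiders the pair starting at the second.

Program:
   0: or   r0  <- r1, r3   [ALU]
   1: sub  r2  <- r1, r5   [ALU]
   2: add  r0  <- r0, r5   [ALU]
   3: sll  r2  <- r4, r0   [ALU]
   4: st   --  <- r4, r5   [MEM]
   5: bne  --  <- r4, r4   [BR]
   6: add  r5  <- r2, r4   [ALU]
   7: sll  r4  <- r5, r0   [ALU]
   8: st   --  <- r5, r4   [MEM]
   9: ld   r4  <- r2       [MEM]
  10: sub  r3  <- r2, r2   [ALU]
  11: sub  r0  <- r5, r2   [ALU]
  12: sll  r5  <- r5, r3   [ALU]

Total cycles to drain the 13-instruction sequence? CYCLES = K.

0. or sub @i0&i1  | pair
1. add @i2  | RAW r0
2. sll st @i3&i4  | pair
3. bne add @i5&i6  | pair
4. sll @i7  | RAW r4
5. st @i8  | no-port MEM/MEM
6. ld sub @i9&i10  | pair
7. sub sll @i11&i12  | pair

CYCLES = 8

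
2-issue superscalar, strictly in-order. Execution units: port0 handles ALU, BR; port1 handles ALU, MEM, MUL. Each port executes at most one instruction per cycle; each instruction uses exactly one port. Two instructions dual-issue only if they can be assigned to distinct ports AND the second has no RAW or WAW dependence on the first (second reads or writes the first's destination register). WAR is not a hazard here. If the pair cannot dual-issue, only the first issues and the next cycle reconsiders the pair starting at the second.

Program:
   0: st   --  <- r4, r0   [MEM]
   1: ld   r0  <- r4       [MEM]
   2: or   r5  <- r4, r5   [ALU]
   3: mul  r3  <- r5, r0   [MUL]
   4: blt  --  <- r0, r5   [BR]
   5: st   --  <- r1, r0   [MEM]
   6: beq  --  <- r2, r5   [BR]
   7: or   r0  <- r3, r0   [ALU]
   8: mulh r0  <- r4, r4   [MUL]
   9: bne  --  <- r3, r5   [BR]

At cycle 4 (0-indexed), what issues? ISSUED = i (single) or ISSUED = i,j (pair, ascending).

ISSUED = 7

t=0 i0:st ; no-port MEM/MEM
t=1 i1/i2:ld or ; 2-wide
t=2 i3/i4:mul blt ; 2-wide
t=3 i5/i6:st beq ; 2-wide
t=4 i7:or ; WAW r0
t=5 i8/i9:mulh bne ; 2-wide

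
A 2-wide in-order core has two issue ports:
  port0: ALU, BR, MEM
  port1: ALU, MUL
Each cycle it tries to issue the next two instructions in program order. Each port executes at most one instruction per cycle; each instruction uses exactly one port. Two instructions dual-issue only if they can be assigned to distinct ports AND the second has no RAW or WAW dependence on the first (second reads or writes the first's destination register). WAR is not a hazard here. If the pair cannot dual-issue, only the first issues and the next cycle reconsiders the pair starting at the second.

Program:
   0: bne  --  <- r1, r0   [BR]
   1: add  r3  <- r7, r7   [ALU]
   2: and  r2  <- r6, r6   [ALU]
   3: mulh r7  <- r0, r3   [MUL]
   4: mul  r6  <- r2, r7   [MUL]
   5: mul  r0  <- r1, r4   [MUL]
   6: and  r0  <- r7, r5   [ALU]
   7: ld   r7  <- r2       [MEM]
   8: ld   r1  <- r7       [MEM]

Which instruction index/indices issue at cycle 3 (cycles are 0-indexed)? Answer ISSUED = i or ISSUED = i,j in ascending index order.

[0] i0,i1  bne+add  -- dual
[1] i2,i3  and+mulh  -- dual
[2] i4  mul  -- no-port MUL/MUL
[3] i5  mul  -- WAW r0
[4] i6,i7  and+ld  -- dual
[5] i8  ld  -- tail

ISSUED = 5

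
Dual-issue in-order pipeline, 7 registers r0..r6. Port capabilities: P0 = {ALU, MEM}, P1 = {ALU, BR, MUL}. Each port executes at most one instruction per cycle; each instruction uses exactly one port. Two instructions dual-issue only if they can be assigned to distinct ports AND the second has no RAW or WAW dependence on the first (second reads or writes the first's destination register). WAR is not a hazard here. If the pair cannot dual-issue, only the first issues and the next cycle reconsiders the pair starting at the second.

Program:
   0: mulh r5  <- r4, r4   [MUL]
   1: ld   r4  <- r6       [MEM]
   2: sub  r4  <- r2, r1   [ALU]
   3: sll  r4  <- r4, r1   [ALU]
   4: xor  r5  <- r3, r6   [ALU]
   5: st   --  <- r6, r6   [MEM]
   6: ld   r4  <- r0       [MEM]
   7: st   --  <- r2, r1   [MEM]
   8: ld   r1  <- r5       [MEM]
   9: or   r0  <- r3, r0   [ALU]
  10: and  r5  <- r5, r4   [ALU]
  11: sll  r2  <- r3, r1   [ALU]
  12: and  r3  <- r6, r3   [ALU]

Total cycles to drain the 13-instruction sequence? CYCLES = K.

CYCLES = 9

#0 head=0: mulh/ld i0,i1 2-wide
#1 head=2: sub i2 RAW+WAW r4
#2 head=3: sll/xor i3,i4 2-wide
#3 head=5: st i5 no-port MEM/MEM
#4 head=6: ld i6 no-port MEM/MEM
#5 head=7: st i7 no-port MEM/MEM
#6 head=8: ld/or i8,i9 2-wide
#7 head=10: and/sll i10,i11 2-wide
#8 head=12: and i12 tail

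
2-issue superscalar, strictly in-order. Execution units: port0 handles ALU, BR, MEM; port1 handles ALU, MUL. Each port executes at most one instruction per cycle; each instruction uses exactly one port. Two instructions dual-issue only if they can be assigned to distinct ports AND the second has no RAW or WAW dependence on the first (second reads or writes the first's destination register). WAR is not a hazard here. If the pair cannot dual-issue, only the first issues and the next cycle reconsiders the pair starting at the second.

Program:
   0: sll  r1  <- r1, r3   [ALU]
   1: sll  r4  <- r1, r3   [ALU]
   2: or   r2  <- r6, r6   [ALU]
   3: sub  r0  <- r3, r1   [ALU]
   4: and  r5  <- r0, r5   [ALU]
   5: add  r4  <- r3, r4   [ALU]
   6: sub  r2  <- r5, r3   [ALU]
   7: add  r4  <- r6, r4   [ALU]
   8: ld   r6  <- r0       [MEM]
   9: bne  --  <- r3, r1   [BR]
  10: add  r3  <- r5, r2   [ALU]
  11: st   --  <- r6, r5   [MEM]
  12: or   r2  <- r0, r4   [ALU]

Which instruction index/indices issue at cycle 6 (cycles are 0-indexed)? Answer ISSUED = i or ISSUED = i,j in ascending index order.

  cy0 -> i0 (sll.ALU) RAW r1
  cy1 -> i1+i2 (sll.ALU;or.ALU) 2-wide
  cy2 -> i3 (sub.ALU) RAW r0
  cy3 -> i4+i5 (and.ALU;add.ALU) 2-wide
  cy4 -> i6+i7 (sub.ALU;add.ALU) 2-wide
  cy5 -> i8 (ld.MEM) no-port MEM/BR
  cy6 -> i9+i10 (bne.BR;add.ALU) 2-wide
  cy7 -> i11+i12 (st.MEM;or.ALU) 2-wide

ISSUED = 9,10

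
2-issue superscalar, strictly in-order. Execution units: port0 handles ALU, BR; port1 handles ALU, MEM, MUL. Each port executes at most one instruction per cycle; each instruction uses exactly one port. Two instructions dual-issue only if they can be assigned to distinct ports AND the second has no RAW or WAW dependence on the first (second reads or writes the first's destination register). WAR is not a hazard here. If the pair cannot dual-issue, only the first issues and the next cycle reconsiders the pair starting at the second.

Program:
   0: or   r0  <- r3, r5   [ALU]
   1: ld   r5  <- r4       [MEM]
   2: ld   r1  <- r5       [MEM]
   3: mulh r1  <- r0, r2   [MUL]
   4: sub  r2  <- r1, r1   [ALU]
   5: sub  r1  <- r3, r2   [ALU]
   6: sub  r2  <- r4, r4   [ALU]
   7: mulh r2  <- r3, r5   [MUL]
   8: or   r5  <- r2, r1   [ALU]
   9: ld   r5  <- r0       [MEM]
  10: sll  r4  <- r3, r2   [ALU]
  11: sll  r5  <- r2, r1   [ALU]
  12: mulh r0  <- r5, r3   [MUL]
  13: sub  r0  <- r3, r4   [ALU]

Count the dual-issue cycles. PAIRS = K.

  cy0 -> i0,i1 (or.ALU+ld.MEM) pair
  cy1 -> i2 (ld.MEM) no-port MEM/MUL
  cy2 -> i3 (mulh.MUL) RAW r1
  cy3 -> i4 (sub.ALU) RAW r2
  cy4 -> i5,i6 (sub.ALU+sub.ALU) pair
  cy5 -> i7 (mulh.MUL) RAW r2
  cy6 -> i8 (or.ALU) WAW r5
  cy7 -> i9,i10 (ld.MEM+sll.ALU) pair
  cy8 -> i11 (sll.ALU) RAW r5
  cy9 -> i12 (mulh.MUL) WAW r0
  cy10 -> i13 (sub.ALU) tail

PAIRS = 3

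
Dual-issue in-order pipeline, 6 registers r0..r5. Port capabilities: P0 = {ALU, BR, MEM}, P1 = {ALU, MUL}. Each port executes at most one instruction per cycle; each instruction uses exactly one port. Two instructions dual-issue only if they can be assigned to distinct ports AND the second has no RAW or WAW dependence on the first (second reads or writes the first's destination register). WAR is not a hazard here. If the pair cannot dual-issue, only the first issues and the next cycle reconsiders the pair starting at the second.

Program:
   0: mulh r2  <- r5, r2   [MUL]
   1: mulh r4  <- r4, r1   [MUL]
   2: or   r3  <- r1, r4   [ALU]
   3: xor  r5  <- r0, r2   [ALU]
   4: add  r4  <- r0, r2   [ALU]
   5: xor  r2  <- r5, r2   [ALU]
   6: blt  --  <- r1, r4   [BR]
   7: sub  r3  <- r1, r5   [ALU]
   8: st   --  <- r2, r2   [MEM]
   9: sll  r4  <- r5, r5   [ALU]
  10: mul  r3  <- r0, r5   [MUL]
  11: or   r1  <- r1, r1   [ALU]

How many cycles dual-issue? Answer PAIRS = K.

PAIRS = 5

t=0 i0:mulh.MUL ; no-port MUL/MUL
t=1 i1:mulh.MUL ; RAW r4
t=2 i2,i3:or.ALU;xor.ALU ; 2-wide
t=3 i4,i5:add.ALU;xor.ALU ; 2-wide
t=4 i6,i7:blt.BR;sub.ALU ; 2-wide
t=5 i8,i9:st.MEM;sll.ALU ; 2-wide
t=6 i10,i11:mul.MUL;or.ALU ; 2-wide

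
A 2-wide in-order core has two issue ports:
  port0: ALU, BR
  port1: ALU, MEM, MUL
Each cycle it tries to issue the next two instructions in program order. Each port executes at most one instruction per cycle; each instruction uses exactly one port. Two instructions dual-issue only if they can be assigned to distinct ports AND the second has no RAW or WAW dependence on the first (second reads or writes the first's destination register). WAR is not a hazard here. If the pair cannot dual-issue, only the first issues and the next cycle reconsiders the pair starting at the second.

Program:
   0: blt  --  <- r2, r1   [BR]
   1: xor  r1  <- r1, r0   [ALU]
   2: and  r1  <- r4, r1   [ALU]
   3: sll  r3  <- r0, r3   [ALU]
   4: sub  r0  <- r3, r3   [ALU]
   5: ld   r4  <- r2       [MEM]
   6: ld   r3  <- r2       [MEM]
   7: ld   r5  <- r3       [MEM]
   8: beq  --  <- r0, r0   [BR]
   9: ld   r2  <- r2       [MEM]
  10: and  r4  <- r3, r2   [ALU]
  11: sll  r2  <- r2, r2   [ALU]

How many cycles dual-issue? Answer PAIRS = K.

[0] i0/i1  blt xor  -- pair
[1] i2/i3  and sll  -- pair
[2] i4/i5  sub ld  -- pair
[3] i6  ld  -- no-port MEM/MEM
[4] i7/i8  ld beq  -- pair
[5] i9  ld  -- RAW r2
[6] i10/i11  and sll  -- pair

PAIRS = 5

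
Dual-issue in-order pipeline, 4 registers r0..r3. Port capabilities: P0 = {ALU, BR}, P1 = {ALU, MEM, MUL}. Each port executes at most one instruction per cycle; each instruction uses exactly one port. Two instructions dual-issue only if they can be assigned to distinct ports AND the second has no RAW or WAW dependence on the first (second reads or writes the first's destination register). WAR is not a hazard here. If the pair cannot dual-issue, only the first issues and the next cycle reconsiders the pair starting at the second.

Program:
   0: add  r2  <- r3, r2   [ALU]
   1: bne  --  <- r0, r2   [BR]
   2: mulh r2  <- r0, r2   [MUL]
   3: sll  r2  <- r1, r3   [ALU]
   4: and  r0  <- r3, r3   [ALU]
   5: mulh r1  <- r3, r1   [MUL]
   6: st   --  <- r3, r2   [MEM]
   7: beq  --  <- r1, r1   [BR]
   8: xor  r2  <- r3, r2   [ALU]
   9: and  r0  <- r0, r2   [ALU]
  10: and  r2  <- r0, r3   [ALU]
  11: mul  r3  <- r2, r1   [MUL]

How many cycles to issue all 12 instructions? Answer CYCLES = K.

c0: i0 add  RAW r2
c1: i1/i2 bne mulh  2-wide
c2: i3/i4 sll and  2-wide
c3: i5 mulh  no-port MUL/MEM
c4: i6/i7 st beq  2-wide
c5: i8 xor  RAW r2
c6: i9 and  RAW r0
c7: i10 and  RAW r2
c8: i11 mul  tail

CYCLES = 9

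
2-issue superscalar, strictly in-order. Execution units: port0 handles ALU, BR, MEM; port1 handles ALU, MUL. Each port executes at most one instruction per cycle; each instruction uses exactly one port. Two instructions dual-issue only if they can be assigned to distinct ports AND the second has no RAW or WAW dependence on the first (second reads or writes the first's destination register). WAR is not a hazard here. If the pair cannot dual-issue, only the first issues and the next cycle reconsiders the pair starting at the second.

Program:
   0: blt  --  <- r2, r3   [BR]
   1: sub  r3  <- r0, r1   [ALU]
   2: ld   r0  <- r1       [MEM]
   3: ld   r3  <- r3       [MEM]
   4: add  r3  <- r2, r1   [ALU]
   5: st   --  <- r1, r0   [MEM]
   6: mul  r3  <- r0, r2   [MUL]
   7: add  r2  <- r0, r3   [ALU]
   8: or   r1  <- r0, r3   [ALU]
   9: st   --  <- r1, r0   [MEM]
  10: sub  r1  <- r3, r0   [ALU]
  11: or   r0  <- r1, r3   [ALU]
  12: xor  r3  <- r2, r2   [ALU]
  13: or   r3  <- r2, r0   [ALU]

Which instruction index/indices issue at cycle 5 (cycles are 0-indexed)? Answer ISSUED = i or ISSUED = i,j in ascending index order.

ISSUED = 7,8

0. blt sub @i0&i1  | 2-wide
1. ld @i2  | no-port MEM/MEM
2. ld @i3  | WAW r3
3. add st @i4&i5  | 2-wide
4. mul @i6  | RAW r3
5. add or @i7&i8  | 2-wide
6. st sub @i9&i10  | 2-wide
7. or xor @i11&i12  | 2-wide
8. or @i13  | tail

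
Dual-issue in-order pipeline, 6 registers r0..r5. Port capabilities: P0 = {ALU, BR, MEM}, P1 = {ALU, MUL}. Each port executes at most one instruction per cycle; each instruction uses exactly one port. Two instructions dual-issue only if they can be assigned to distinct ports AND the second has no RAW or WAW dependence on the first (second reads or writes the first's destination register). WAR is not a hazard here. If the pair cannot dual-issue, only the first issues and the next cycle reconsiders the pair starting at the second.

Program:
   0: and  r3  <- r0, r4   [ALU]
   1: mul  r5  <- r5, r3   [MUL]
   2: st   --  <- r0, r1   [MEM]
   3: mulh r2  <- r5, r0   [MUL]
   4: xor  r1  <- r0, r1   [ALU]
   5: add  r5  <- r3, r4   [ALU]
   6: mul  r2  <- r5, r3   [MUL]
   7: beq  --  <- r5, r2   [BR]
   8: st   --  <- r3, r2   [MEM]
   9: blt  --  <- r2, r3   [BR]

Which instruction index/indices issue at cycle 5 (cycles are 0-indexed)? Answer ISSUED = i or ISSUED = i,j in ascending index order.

[0] i0  and.ALU  -- RAW r3
[1] i1+i2  mul.MUL st.MEM  -- dual
[2] i3+i4  mulh.MUL xor.ALU  -- dual
[3] i5  add.ALU  -- RAW r5
[4] i6  mul.MUL  -- RAW r2
[5] i7  beq.BR  -- no-port BR/MEM
[6] i8  st.MEM  -- no-port MEM/BR
[7] i9  blt.BR  -- tail

ISSUED = 7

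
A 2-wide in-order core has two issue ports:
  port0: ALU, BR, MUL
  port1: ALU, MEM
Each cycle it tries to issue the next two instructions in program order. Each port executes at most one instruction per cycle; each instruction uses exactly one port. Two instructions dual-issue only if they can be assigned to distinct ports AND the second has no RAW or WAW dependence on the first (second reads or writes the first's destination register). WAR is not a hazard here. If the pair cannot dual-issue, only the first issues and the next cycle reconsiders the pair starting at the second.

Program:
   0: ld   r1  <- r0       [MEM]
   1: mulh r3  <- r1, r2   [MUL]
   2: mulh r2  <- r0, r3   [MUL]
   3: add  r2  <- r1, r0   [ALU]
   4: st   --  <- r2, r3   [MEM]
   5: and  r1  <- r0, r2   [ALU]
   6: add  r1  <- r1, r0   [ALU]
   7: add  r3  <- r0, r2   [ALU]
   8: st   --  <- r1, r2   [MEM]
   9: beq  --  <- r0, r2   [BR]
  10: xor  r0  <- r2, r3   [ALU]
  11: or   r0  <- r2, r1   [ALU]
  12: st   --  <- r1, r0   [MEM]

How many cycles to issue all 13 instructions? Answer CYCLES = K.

CYCLES = 10

  cy0 -> i0 (ld) RAW r1
  cy1 -> i1 (mulh) no-port MUL/MUL
  cy2 -> i2 (mulh) WAW r2
  cy3 -> i3 (add) RAW r2
  cy4 -> i4/i5 (st+and) pair
  cy5 -> i6/i7 (add+add) pair
  cy6 -> i8/i9 (st+beq) pair
  cy7 -> i10 (xor) WAW r0
  cy8 -> i11 (or) RAW r0
  cy9 -> i12 (st) tail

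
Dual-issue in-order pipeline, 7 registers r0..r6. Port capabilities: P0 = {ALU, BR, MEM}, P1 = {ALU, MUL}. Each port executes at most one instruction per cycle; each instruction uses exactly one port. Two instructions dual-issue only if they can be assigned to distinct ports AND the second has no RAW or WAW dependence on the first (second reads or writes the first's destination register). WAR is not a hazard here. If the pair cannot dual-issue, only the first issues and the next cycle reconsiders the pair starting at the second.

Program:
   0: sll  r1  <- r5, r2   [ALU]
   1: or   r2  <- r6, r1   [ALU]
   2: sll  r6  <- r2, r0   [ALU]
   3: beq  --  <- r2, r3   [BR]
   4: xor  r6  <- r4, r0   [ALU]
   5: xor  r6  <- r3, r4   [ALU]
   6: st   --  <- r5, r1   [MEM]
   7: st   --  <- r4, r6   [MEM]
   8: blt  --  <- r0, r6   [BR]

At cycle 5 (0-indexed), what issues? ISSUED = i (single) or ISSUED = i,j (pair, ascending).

ISSUED = 7

[0] i0  sll.ALU  -- RAW r1
[1] i1  or.ALU  -- RAW r2
[2] i2&i3  sll.ALU;beq.BR  -- pair
[3] i4  xor.ALU  -- WAW r6
[4] i5&i6  xor.ALU;st.MEM  -- pair
[5] i7  st.MEM  -- no-port MEM/BR
[6] i8  blt.BR  -- tail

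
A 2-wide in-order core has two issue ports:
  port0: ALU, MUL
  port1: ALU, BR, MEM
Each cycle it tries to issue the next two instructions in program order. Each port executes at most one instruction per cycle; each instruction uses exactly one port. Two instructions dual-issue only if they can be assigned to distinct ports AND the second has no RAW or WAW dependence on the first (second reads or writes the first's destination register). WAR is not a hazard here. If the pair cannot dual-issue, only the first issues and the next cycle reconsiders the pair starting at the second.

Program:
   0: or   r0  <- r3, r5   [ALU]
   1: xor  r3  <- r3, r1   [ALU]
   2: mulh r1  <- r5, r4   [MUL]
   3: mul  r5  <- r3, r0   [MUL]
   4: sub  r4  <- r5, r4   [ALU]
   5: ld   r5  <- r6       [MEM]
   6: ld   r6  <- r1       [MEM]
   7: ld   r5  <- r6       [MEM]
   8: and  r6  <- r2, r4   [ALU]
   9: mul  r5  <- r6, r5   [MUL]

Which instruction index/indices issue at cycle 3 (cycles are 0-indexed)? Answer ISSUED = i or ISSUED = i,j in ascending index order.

ISSUED = 4,5

[0] i0,i1  or xor  -- pair
[1] i2  mulh  -- no-port MUL/MUL
[2] i3  mul  -- RAW r5
[3] i4,i5  sub ld  -- pair
[4] i6  ld  -- no-port MEM/MEM
[5] i7,i8  ld and  -- pair
[6] i9  mul  -- tail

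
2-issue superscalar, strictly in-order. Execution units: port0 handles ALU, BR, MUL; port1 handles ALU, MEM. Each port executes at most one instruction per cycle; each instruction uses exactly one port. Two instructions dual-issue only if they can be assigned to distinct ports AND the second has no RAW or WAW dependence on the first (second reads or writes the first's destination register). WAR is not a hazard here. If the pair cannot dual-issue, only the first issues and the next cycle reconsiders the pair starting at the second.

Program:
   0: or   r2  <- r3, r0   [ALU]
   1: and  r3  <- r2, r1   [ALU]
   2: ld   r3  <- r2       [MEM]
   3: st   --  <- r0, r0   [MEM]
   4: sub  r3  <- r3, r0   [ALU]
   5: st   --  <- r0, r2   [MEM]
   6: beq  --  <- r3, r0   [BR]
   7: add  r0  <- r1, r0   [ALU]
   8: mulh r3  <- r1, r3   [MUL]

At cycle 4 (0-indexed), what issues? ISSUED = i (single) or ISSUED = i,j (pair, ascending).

ISSUED = 5,6

  cy0 -> i0 (or.ALU) RAW r2
  cy1 -> i1 (and.ALU) WAW r3
  cy2 -> i2 (ld.MEM) no-port MEM/MEM
  cy3 -> i3&i4 (st.MEM sub.ALU) pair
  cy4 -> i5&i6 (st.MEM beq.BR) pair
  cy5 -> i7&i8 (add.ALU mulh.MUL) pair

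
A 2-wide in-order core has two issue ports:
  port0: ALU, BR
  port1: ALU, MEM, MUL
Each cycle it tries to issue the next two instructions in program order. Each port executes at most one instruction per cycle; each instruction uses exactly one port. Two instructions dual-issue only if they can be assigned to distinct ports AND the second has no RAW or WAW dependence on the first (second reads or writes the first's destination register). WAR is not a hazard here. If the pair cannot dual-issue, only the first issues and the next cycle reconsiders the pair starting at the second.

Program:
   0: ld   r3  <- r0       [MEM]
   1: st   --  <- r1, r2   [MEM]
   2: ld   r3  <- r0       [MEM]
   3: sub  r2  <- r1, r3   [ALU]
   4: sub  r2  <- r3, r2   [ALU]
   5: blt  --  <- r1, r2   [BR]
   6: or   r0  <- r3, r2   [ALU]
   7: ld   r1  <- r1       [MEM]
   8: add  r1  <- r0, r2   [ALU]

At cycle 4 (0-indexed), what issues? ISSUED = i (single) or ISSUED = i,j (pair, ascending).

ISSUED = 4

0. ld.MEM @i0  | no-port MEM/MEM
1. st.MEM @i1  | no-port MEM/MEM
2. ld.MEM @i2  | RAW r3
3. sub.ALU @i3  | RAW+WAW r2
4. sub.ALU @i4  | RAW r2
5. blt.BR/or.ALU @i5&i6  | dual
6. ld.MEM @i7  | WAW r1
7. add.ALU @i8  | tail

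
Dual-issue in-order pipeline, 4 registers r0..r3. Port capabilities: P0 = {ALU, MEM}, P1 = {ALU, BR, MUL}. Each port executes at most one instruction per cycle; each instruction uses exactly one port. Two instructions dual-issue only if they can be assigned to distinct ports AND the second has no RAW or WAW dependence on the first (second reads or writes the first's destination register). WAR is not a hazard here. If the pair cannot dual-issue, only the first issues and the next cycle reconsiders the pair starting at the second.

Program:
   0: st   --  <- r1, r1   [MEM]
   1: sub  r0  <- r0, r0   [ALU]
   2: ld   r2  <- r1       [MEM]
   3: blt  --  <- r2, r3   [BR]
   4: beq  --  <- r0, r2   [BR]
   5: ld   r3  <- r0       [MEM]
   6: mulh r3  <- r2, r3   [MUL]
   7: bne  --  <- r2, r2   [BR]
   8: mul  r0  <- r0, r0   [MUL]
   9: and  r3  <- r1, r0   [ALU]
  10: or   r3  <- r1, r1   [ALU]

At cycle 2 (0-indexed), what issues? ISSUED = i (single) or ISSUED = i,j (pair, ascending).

c0: i0,i1 st;sub  pair
c1: i2 ld  RAW r2
c2: i3 blt  no-port BR/BR
c3: i4,i5 beq;ld  pair
c4: i6 mulh  no-port MUL/BR
c5: i7 bne  no-port BR/MUL
c6: i8 mul  RAW r0
c7: i9 and  WAW r3
c8: i10 or  tail

ISSUED = 3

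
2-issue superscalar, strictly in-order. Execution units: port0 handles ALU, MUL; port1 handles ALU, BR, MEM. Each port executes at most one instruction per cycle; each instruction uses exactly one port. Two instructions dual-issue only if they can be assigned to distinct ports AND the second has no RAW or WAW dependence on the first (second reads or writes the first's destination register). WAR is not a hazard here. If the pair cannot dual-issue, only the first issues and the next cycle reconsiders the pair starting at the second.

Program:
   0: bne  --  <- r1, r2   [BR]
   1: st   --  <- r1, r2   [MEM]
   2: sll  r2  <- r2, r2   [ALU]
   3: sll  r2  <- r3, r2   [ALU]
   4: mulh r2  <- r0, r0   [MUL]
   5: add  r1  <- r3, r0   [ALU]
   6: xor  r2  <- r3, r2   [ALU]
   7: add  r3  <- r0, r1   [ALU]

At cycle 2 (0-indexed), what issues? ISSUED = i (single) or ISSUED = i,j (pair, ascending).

ISSUED = 3

c0: i0 bne.BR  no-port BR/MEM
c1: i1+i2 st.MEM/sll.ALU  dual
c2: i3 sll.ALU  WAW r2
c3: i4+i5 mulh.MUL/add.ALU  dual
c4: i6+i7 xor.ALU/add.ALU  dual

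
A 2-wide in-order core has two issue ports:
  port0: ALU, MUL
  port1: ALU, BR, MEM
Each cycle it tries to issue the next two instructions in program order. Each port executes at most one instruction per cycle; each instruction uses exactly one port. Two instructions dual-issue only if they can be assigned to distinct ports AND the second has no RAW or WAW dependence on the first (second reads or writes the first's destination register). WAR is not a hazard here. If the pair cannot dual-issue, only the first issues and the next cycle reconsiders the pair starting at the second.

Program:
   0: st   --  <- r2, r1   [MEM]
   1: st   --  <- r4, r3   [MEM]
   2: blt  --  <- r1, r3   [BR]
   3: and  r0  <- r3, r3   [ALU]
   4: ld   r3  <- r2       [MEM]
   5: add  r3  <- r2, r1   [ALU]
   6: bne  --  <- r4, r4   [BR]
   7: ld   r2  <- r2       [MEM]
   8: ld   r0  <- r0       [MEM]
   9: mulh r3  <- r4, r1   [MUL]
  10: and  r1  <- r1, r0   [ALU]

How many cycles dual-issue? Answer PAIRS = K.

  cy0 -> i0 (st.MEM) no-port MEM/MEM
  cy1 -> i1 (st.MEM) no-port MEM/BR
  cy2 -> i2,i3 (blt.BR+and.ALU) pair
  cy3 -> i4 (ld.MEM) WAW r3
  cy4 -> i5,i6 (add.ALU+bne.BR) pair
  cy5 -> i7 (ld.MEM) no-port MEM/MEM
  cy6 -> i8,i9 (ld.MEM+mulh.MUL) pair
  cy7 -> i10 (and.ALU) tail

PAIRS = 3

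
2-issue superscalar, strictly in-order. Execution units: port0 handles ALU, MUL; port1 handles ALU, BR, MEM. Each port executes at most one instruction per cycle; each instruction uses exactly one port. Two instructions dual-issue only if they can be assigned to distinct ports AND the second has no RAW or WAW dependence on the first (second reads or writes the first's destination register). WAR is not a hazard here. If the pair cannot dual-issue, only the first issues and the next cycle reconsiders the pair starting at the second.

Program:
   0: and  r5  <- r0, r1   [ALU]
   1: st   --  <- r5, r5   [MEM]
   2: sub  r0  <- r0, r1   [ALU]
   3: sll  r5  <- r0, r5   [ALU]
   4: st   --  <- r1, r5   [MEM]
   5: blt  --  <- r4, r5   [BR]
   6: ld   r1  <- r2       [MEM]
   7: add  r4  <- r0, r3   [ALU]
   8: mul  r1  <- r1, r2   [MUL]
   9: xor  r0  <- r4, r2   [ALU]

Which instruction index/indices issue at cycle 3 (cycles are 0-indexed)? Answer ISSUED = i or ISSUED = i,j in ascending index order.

t=0 i0:and ; RAW r5
t=1 i1/i2:st+sub ; dual
t=2 i3:sll ; RAW r5
t=3 i4:st ; no-port MEM/BR
t=4 i5:blt ; no-port BR/MEM
t=5 i6/i7:ld+add ; dual
t=6 i8/i9:mul+xor ; dual

ISSUED = 4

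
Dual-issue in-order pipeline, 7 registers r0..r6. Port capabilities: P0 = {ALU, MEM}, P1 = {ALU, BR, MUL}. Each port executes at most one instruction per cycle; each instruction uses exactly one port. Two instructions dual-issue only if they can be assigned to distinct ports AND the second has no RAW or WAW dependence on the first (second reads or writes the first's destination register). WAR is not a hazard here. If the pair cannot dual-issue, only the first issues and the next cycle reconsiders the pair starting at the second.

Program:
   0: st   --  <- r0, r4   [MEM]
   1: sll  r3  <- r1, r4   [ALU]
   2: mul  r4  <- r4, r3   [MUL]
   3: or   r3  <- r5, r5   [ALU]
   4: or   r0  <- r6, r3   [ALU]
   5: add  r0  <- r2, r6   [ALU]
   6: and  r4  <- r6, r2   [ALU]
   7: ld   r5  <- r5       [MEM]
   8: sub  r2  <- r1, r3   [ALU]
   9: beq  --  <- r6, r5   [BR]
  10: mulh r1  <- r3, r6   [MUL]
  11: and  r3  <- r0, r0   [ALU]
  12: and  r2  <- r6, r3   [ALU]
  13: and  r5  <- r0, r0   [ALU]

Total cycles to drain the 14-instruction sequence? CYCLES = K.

CYCLES = 8

[0] i0/i1  st/sll  -- 2-wide
[1] i2/i3  mul/or  -- 2-wide
[2] i4  or  -- WAW r0
[3] i5/i6  add/and  -- 2-wide
[4] i7/i8  ld/sub  -- 2-wide
[5] i9  beq  -- no-port BR/MUL
[6] i10/i11  mulh/and  -- 2-wide
[7] i12/i13  and/and  -- 2-wide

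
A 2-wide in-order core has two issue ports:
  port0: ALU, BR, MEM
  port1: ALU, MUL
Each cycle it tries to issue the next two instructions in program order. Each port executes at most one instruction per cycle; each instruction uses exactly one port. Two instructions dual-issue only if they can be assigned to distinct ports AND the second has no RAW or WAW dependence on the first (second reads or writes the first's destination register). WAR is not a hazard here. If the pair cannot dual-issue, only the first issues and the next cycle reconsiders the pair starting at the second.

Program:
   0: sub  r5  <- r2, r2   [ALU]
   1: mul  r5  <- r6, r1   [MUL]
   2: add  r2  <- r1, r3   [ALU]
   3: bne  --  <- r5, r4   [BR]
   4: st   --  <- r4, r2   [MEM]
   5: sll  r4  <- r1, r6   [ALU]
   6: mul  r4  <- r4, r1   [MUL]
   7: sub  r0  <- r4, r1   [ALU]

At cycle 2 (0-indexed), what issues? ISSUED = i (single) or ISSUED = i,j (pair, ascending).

ISSUED = 3

  cy0 -> i0 (sub.ALU) WAW r5
  cy1 -> i1,i2 (mul.MUL;add.ALU) 2-wide
  cy2 -> i3 (bne.BR) no-port BR/MEM
  cy3 -> i4,i5 (st.MEM;sll.ALU) 2-wide
  cy4 -> i6 (mul.MUL) RAW r4
  cy5 -> i7 (sub.ALU) tail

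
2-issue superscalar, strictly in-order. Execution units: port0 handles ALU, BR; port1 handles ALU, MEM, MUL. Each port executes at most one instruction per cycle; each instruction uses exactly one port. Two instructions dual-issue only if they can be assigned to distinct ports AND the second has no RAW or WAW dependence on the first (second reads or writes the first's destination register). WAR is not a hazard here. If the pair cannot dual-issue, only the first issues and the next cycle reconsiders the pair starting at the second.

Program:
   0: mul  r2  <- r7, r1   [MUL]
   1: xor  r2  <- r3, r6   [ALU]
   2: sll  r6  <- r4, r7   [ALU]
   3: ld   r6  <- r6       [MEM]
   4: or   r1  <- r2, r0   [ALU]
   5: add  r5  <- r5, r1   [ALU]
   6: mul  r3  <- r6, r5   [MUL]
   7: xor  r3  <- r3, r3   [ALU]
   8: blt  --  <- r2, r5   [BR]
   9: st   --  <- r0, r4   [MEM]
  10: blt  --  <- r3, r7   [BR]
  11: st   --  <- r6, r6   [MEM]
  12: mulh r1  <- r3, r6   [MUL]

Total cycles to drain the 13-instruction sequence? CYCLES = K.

0. mul.MUL @i0  | WAW r2
1. xor.ALU;sll.ALU @i1/i2  | pair
2. ld.MEM;or.ALU @i3/i4  | pair
3. add.ALU @i5  | RAW r5
4. mul.MUL @i6  | RAW+WAW r3
5. xor.ALU;blt.BR @i7/i8  | pair
6. st.MEM;blt.BR @i9/i10  | pair
7. st.MEM @i11  | no-port MEM/MUL
8. mulh.MUL @i12  | tail

CYCLES = 9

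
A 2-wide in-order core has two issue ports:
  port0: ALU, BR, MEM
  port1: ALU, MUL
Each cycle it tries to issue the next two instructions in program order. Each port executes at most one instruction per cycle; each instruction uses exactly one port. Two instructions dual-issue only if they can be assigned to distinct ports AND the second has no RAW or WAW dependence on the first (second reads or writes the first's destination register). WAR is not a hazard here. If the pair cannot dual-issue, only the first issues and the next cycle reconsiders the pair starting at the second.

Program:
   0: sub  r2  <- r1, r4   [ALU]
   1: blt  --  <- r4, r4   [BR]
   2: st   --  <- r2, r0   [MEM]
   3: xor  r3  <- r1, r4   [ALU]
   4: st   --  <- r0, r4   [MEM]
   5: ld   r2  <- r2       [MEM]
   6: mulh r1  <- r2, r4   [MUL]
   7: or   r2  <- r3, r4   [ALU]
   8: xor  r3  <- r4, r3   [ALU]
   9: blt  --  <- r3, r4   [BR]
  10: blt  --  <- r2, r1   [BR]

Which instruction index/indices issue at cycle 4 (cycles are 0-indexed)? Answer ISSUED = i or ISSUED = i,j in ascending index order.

[0] i0&i1  sub.ALU blt.BR  -- 2-wide
[1] i2&i3  st.MEM xor.ALU  -- 2-wide
[2] i4  st.MEM  -- no-port MEM/MEM
[3] i5  ld.MEM  -- RAW r2
[4] i6&i7  mulh.MUL or.ALU  -- 2-wide
[5] i8  xor.ALU  -- RAW r3
[6] i9  blt.BR  -- no-port BR/BR
[7] i10  blt.BR  -- tail

ISSUED = 6,7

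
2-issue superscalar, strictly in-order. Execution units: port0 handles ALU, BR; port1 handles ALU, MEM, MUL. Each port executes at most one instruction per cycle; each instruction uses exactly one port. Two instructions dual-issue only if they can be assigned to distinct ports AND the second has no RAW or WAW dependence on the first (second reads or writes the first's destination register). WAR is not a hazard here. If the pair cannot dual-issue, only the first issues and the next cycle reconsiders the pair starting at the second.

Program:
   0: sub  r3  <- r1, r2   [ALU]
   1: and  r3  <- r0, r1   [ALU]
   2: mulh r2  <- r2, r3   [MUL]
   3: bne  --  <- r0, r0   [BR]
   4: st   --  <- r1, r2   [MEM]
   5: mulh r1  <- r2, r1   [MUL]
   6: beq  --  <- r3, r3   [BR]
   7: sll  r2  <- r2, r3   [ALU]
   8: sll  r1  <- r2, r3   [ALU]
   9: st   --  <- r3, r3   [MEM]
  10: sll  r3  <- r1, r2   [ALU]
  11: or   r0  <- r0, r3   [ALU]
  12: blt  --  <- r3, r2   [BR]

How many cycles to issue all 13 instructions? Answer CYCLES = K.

CYCLES = 9

t=0 i0:sub.ALU ; WAW r3
t=1 i1:and.ALU ; RAW r3
t=2 i2+i3:mulh.MUL/bne.BR ; 2-wide
t=3 i4:st.MEM ; no-port MEM/MUL
t=4 i5+i6:mulh.MUL/beq.BR ; 2-wide
t=5 i7:sll.ALU ; RAW r2
t=6 i8+i9:sll.ALU/st.MEM ; 2-wide
t=7 i10:sll.ALU ; RAW r3
t=8 i11+i12:or.ALU/blt.BR ; 2-wide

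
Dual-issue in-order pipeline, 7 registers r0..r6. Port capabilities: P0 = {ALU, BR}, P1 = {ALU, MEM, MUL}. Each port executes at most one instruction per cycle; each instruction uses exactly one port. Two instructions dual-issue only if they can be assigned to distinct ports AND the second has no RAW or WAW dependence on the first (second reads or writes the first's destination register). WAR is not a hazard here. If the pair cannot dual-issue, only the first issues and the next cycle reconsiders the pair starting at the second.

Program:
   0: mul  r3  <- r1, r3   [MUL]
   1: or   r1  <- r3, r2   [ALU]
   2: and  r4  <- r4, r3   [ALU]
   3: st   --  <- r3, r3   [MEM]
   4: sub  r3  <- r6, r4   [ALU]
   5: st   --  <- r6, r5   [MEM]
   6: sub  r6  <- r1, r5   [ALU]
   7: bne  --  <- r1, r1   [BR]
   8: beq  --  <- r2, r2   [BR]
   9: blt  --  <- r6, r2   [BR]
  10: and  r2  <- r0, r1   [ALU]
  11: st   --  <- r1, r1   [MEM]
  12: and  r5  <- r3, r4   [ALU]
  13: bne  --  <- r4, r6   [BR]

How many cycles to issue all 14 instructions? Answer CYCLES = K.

  cy0 -> i0 (mul) RAW r3
  cy1 -> i1/i2 (or;and) dual
  cy2 -> i3/i4 (st;sub) dual
  cy3 -> i5/i6 (st;sub) dual
  cy4 -> i7 (bne) no-port BR/BR
  cy5 -> i8 (beq) no-port BR/BR
  cy6 -> i9/i10 (blt;and) dual
  cy7 -> i11/i12 (st;and) dual
  cy8 -> i13 (bne) tail

CYCLES = 9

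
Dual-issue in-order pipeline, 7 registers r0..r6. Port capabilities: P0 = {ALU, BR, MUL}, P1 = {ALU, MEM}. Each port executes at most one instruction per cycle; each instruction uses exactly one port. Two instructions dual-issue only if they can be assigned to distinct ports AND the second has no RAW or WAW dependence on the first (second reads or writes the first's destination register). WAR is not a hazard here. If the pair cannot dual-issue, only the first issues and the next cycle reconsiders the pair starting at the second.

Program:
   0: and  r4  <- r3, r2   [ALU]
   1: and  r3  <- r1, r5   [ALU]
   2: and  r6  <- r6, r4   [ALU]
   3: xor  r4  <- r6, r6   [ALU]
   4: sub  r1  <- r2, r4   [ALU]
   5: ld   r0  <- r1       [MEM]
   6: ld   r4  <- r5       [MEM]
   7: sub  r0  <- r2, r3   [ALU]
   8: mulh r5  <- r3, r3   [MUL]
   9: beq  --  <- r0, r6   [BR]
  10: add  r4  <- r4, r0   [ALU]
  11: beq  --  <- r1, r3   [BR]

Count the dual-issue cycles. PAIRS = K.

PAIRS = 3

[0] i0&i1  and+and  -- dual
[1] i2  and  -- RAW r6
[2] i3  xor  -- RAW r4
[3] i4  sub  -- RAW r1
[4] i5  ld  -- no-port MEM/MEM
[5] i6&i7  ld+sub  -- dual
[6] i8  mulh  -- no-port MUL/BR
[7] i9&i10  beq+add  -- dual
[8] i11  beq  -- tail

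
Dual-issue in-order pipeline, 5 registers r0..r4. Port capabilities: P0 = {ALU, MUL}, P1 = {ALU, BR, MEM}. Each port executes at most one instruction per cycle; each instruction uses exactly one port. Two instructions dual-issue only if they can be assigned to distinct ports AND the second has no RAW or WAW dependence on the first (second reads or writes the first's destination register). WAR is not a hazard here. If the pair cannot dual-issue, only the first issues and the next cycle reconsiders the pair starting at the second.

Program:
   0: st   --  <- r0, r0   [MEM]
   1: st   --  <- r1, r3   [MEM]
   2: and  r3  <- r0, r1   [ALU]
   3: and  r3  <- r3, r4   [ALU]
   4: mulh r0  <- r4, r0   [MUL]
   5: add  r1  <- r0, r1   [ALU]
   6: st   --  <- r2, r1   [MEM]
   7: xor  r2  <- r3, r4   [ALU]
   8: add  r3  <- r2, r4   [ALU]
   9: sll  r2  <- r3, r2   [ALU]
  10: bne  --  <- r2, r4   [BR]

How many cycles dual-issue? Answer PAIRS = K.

PAIRS = 3

t=0 i0:st ; no-port MEM/MEM
t=1 i1,i2:st;and ; pair
t=2 i3,i4:and;mulh ; pair
t=3 i5:add ; RAW r1
t=4 i6,i7:st;xor ; pair
t=5 i8:add ; RAW r3
t=6 i9:sll ; RAW r2
t=7 i10:bne ; tail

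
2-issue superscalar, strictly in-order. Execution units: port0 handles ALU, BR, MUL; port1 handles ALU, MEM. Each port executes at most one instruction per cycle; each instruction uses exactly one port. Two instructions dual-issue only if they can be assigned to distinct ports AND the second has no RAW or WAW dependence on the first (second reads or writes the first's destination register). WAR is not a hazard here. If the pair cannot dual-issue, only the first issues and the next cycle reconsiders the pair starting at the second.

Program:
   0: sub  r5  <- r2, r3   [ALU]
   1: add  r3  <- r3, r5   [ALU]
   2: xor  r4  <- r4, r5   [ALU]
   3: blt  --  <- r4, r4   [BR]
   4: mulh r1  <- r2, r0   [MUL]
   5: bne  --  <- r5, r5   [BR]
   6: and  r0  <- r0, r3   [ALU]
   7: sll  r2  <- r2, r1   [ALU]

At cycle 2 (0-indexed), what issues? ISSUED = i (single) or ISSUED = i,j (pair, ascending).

ISSUED = 3

0. sub @i0  | RAW r5
1. add/xor @i1+i2  | dual
2. blt @i3  | no-port BR/MUL
3. mulh @i4  | no-port MUL/BR
4. bne/and @i5+i6  | dual
5. sll @i7  | tail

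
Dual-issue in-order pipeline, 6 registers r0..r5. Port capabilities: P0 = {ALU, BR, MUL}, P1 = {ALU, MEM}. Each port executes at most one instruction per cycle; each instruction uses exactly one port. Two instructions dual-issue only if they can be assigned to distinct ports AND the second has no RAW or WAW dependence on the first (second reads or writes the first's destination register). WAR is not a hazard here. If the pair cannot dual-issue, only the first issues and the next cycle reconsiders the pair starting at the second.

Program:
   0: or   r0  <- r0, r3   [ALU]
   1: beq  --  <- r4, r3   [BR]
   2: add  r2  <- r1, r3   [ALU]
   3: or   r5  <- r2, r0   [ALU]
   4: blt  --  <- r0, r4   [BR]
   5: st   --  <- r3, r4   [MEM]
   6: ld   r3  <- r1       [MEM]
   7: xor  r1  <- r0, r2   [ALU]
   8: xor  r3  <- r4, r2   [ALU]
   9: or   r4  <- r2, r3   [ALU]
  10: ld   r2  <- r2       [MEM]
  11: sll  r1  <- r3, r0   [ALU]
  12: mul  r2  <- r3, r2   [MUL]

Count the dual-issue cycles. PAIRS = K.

PAIRS = 5

#0 head=0: or.ALU+beq.BR i0+i1 2-wide
#1 head=2: add.ALU i2 RAW r2
#2 head=3: or.ALU+blt.BR i3+i4 2-wide
#3 head=5: st.MEM i5 no-port MEM/MEM
#4 head=6: ld.MEM+xor.ALU i6+i7 2-wide
#5 head=8: xor.ALU i8 RAW r3
#6 head=9: or.ALU+ld.MEM i9+i10 2-wide
#7 head=11: sll.ALU+mul.MUL i11+i12 2-wide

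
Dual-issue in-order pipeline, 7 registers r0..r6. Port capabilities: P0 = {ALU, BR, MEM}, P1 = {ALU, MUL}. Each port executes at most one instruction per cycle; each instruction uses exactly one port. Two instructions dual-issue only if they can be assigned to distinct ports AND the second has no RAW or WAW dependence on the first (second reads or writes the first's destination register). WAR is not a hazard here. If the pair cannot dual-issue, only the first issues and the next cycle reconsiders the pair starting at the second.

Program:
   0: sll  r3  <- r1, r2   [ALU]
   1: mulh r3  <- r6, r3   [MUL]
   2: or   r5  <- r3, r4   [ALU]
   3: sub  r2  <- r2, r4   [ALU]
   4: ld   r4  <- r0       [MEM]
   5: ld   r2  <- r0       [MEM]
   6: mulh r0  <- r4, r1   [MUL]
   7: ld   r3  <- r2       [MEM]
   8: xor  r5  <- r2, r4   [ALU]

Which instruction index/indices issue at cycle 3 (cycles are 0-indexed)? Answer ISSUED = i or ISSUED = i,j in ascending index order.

ISSUED = 4

#0 head=0: sll i0 RAW+WAW r3
#1 head=1: mulh i1 RAW r3
#2 head=2: or;sub i2/i3 2-wide
#3 head=4: ld i4 no-port MEM/MEM
#4 head=5: ld;mulh i5/i6 2-wide
#5 head=7: ld;xor i7/i8 2-wide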